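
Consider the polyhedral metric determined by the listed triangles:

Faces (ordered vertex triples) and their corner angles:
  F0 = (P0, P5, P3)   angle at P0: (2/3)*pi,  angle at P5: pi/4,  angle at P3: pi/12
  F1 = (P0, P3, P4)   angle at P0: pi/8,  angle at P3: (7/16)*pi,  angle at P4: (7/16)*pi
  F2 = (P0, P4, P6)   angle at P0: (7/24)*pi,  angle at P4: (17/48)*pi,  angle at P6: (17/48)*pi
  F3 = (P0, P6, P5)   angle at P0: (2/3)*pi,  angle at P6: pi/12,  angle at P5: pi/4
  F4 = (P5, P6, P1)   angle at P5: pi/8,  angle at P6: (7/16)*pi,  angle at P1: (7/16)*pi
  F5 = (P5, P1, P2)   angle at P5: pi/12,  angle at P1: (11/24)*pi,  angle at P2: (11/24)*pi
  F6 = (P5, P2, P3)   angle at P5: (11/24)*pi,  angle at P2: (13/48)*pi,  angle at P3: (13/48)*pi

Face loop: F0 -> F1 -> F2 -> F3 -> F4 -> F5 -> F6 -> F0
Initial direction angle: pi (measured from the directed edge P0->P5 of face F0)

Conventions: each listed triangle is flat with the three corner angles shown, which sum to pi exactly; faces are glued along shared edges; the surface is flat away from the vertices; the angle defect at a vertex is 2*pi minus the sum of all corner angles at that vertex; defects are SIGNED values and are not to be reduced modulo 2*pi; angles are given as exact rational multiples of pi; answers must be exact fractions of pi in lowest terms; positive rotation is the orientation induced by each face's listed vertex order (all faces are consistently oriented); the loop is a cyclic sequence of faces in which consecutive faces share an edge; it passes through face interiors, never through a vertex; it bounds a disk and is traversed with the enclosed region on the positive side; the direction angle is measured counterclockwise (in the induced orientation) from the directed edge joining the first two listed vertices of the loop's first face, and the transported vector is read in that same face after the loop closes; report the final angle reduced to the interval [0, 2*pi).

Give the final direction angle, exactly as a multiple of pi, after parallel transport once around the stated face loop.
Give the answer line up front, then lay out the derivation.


Answer: final direction angle = pi/12

enclosed vertex P0: corner angles sum to (7/4)*pi, defect = 2*pi - (7/4)*pi = pi/4
enclosed vertex P5: corner angles sum to (7/6)*pi, defect = 2*pi - (7/6)*pi = (5/6)*pi
adding the enclosed defects to the starting angle (mod 2*pi, induced orientation) gives the holonomy
final angle = pi + (13/12)*pi = pi/12 (mod 2*pi)


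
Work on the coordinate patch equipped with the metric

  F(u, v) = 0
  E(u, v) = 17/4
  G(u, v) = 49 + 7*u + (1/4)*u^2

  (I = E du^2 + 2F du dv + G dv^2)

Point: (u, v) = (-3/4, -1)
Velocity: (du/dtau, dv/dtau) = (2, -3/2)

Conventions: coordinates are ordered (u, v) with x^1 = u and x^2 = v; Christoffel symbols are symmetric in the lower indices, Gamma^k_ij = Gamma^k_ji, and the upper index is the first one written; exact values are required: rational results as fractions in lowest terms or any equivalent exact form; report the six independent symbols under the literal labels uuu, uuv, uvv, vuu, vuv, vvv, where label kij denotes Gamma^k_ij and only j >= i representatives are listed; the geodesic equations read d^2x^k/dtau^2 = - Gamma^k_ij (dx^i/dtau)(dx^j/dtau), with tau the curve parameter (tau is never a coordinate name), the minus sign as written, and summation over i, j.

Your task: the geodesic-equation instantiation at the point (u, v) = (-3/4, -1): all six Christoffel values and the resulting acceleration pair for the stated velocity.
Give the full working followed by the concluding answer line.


E = 17/4, F = 0, G = 2809/64 at the point
E_u = 0, E_v = 0, F_u = 0, F_v = 0, G_u = 53/8, G_v = 0
EG - F^2 = 47753/256;  g^inv = (256/47753) * [[2809/64, 0], [0, 17/4]]
first-kind symbols [ij,l] = (1/2)(d_i g_jl + d_j g_il - d_l g_ij): [uu,u] = E_u/2 = 0, [uu,v] = F_u - E_v/2 = 0, [uv,u] = E_v/2 = 0, [uv,v] = G_u/2 = 53/16, [vv,u] = F_v - G_u/2 = -53/16, [vv,v] = G_v/2 = 0
Gamma^u_ij = (G*[ij,u] - F*[ij,v])/(EG - F^2), Gamma^v_ij = (E*[ij,v] - F*[ij,u])/(EG - F^2)
Gamma_uuu = 0, Gamma_uuv = 0, Gamma_uvv = -53/68, Gamma_vuu = 0, Gamma_vuv = 4/53, Gamma_vvv = 0
d^2u/dtau^2 = -(Gamma_uuu*(2)^2 + 2*Gamma_uuv*(2)*(-3/2) + Gamma_uvv*(-3/2)^2) = 477/272
d^2v/dtau^2 = -(Gamma_vuu*(2)^2 + 2*Gamma_vuv*(2)*(-3/2) + Gamma_vvv*(-3/2)^2) = 24/53

Answer: Gamma_uuu = 0, Gamma_uuv = 0, Gamma_uvv = -53/68, Gamma_vuu = 0, Gamma_vuv = 4/53, Gamma_vvv = 0; accelerations (d^2u/dtau^2, d^2v/dtau^2) = (477/272, 24/53)


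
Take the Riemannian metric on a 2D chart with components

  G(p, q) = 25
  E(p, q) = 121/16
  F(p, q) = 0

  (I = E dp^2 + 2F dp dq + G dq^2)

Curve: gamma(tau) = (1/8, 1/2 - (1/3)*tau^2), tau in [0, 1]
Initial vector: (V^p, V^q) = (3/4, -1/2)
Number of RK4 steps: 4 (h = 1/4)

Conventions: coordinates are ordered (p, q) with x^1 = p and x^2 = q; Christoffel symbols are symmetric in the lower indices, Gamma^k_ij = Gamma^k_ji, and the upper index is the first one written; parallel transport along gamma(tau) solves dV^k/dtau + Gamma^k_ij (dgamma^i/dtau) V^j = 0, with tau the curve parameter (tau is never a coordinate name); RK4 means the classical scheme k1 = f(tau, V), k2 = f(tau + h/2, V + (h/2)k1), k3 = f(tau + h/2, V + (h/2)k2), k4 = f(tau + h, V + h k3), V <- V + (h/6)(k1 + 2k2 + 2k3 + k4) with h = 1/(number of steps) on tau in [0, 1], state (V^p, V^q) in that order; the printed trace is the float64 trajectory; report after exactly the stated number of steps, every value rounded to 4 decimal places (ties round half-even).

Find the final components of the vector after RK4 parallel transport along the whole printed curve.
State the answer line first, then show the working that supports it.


Answer: V^p = 0.7500, V^q = -0.5000

gamma'(tau) = (0, -(2/3)*tau); f(tau, V)^k = -Gamma^k_ij(gamma(tau)) gamma'^i(tau) V^j; h = 1/4; intermediate values shown to 6 dp
curve data and Christoffel symbols at the stage parameters:
  tau = 0.000000: gamma = (0.125000, 0.500000), gamma' = (0.000000, 0.000000); Gamma_ppp = 0.000000, Gamma_ppq = 0.000000, Gamma_pqq = 0.000000, Gamma_qpp = 0.000000, Gamma_qpq = 0.000000, Gamma_qqq = 0.000000
  tau = 0.125000: gamma = (0.125000, 0.494792), gamma' = (0.000000, -0.083333); Gamma_ppp = 0.000000, Gamma_ppq = 0.000000, Gamma_pqq = 0.000000, Gamma_qpp = 0.000000, Gamma_qpq = 0.000000, Gamma_qqq = 0.000000
  tau = 0.250000: gamma = (0.125000, 0.479167), gamma' = (0.000000, -0.166667); Gamma_ppp = 0.000000, Gamma_ppq = 0.000000, Gamma_pqq = 0.000000, Gamma_qpp = 0.000000, Gamma_qpq = 0.000000, Gamma_qqq = 0.000000
  tau = 0.375000: gamma = (0.125000, 0.453125), gamma' = (0.000000, -0.250000); Gamma_ppp = 0.000000, Gamma_ppq = 0.000000, Gamma_pqq = 0.000000, Gamma_qpp = 0.000000, Gamma_qpq = 0.000000, Gamma_qqq = 0.000000
  tau = 0.500000: gamma = (0.125000, 0.416667), gamma' = (0.000000, -0.333333); Gamma_ppp = 0.000000, Gamma_ppq = 0.000000, Gamma_pqq = 0.000000, Gamma_qpp = 0.000000, Gamma_qpq = 0.000000, Gamma_qqq = 0.000000
  tau = 0.625000: gamma = (0.125000, 0.369792), gamma' = (0.000000, -0.416667); Gamma_ppp = 0.000000, Gamma_ppq = 0.000000, Gamma_pqq = 0.000000, Gamma_qpp = 0.000000, Gamma_qpq = 0.000000, Gamma_qqq = 0.000000
  tau = 0.750000: gamma = (0.125000, 0.312500), gamma' = (0.000000, -0.500000); Gamma_ppp = 0.000000, Gamma_ppq = 0.000000, Gamma_pqq = 0.000000, Gamma_qpp = 0.000000, Gamma_qpq = 0.000000, Gamma_qqq = 0.000000
  tau = 0.875000: gamma = (0.125000, 0.244792), gamma' = (0.000000, -0.583333); Gamma_ppp = 0.000000, Gamma_ppq = 0.000000, Gamma_pqq = 0.000000, Gamma_qpp = 0.000000, Gamma_qpq = 0.000000, Gamma_qqq = 0.000000
  tau = 1.000000: gamma = (0.125000, 0.166667), gamma' = (0.000000, -0.666667); Gamma_ppp = 0.000000, Gamma_ppq = 0.000000, Gamma_pqq = 0.000000, Gamma_qpp = 0.000000, Gamma_qpq = 0.000000, Gamma_qqq = 0.000000
step 0: V^p = 0.7500, V^q = -0.5000
step 1: k1 = (0.000000, 0.000000), k2 = (0.000000, 0.000000), k3 = (0.000000, 0.000000), k4 = (0.000000, 0.000000); V <- V + (h/6)(k1 + 2k2 + 2k3 + k4): V^p = 0.7500, V^q = -0.5000
step 2: k1 = (0.000000, 0.000000), k2 = (0.000000, 0.000000), k3 = (0.000000, 0.000000), k4 = (0.000000, 0.000000); V <- V + (h/6)(k1 + 2k2 + 2k3 + k4): V^p = 0.7500, V^q = -0.5000
step 3: k1 = (0.000000, 0.000000), k2 = (0.000000, 0.000000), k3 = (0.000000, 0.000000), k4 = (0.000000, 0.000000); V <- V + (h/6)(k1 + 2k2 + 2k3 + k4): V^p = 0.7500, V^q = -0.5000
step 4: k1 = (0.000000, 0.000000), k2 = (0.000000, 0.000000), k3 = (0.000000, 0.000000), k4 = (0.000000, 0.000000); V <- V + (h/6)(k1 + 2k2 + 2k3 + k4): V^p = 0.7500, V^q = -0.5000


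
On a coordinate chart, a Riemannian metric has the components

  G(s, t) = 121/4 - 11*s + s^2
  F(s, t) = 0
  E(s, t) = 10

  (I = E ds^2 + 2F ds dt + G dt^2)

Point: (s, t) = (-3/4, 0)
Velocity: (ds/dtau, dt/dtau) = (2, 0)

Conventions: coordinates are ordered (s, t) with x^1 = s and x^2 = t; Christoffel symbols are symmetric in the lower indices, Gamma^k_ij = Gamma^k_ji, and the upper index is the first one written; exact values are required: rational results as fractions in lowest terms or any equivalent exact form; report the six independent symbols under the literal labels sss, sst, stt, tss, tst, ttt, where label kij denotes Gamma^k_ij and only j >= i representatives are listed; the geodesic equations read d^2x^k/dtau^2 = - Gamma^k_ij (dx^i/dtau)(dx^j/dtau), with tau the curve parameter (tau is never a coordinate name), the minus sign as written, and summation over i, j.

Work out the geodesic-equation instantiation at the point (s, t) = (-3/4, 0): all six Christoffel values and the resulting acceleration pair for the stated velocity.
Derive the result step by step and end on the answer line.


E = 10, F = 0, G = 625/16 at the point
E_s = 0, E_t = 0, F_s = 0, F_t = 0, G_s = -25/2, G_t = 0
EG - F^2 = 3125/8;  g^inv = (8/3125) * [[625/16, 0], [0, 10]]
first-kind symbols [ij,l] = (1/2)(d_i g_jl + d_j g_il - d_l g_ij): [ss,s] = E_s/2 = 0, [ss,t] = F_s - E_t/2 = 0, [st,s] = E_t/2 = 0, [st,t] = G_s/2 = -25/4, [tt,s] = F_t - G_s/2 = 25/4, [tt,t] = G_t/2 = 0
Gamma^s_ij = (G*[ij,s] - F*[ij,t])/(EG - F^2), Gamma^t_ij = (E*[ij,t] - F*[ij,s])/(EG - F^2)
Gamma_sss = 0, Gamma_sst = 0, Gamma_stt = 5/8, Gamma_tss = 0, Gamma_tst = -4/25, Gamma_ttt = 0
d^2s/dtau^2 = -(Gamma_sss*(2)^2 + 2*Gamma_sst*(2)*(0) + Gamma_stt*(0)^2) = 0
d^2t/dtau^2 = -(Gamma_tss*(2)^2 + 2*Gamma_tst*(2)*(0) + Gamma_ttt*(0)^2) = 0

Answer: Gamma_sss = 0, Gamma_sst = 0, Gamma_stt = 5/8, Gamma_tss = 0, Gamma_tst = -4/25, Gamma_ttt = 0; accelerations (d^2s/dtau^2, d^2t/dtau^2) = (0, 0)


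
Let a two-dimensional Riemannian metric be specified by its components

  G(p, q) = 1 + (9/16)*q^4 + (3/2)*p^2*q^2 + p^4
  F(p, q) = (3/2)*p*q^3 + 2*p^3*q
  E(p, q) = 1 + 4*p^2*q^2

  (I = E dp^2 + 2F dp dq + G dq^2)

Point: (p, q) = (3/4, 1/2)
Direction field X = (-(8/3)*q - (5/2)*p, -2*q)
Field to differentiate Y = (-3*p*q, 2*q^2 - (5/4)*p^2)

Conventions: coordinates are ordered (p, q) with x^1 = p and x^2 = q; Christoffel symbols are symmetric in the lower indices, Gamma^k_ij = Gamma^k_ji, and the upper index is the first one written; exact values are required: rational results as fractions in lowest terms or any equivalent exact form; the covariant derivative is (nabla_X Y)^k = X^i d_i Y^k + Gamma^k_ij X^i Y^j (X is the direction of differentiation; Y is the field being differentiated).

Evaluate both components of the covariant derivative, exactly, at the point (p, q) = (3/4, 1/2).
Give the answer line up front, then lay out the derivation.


Answer: (nabla_X Y)^p = 81215/8704, (nabla_X Y)^q = 54695/8704

E = 25/16, F = 9/16, G = 25/16 at the point
E_p = 3/2, E_q = 9/4, F_p = 15/8, F_q = 27/16, G_p = 9/4, G_q = 9/8
EG - F^2 = 17/8;  g^inv = (8/17) * [[25/16, -9/16], [-9/16, 25/16]]
first-kind symbols [ij,l] = (1/2)(d_i g_jl + d_j g_il - d_l g_ij): [pp,p] = E_p/2 = 3/4, [pp,q] = F_p - E_q/2 = 3/4, [pq,p] = E_q/2 = 9/8, [pq,q] = G_p/2 = 9/8, [qq,p] = F_q - G_p/2 = 9/16, [qq,q] = G_q/2 = 9/16
Gamma^p_ij = (G*[ij,p] - F*[ij,q])/(EG - F^2), Gamma^q_ij = (E*[ij,q] - F*[ij,p])/(EG - F^2)
Gamma_ppp = 6/17, Gamma_ppq = 9/17, Gamma_pqq = 9/34, Gamma_qpp = 6/17, Gamma_qpq = 9/17, Gamma_qqq = 9/34
X = (-77/24, -1), Y = (-9/8, -13/64) at the point


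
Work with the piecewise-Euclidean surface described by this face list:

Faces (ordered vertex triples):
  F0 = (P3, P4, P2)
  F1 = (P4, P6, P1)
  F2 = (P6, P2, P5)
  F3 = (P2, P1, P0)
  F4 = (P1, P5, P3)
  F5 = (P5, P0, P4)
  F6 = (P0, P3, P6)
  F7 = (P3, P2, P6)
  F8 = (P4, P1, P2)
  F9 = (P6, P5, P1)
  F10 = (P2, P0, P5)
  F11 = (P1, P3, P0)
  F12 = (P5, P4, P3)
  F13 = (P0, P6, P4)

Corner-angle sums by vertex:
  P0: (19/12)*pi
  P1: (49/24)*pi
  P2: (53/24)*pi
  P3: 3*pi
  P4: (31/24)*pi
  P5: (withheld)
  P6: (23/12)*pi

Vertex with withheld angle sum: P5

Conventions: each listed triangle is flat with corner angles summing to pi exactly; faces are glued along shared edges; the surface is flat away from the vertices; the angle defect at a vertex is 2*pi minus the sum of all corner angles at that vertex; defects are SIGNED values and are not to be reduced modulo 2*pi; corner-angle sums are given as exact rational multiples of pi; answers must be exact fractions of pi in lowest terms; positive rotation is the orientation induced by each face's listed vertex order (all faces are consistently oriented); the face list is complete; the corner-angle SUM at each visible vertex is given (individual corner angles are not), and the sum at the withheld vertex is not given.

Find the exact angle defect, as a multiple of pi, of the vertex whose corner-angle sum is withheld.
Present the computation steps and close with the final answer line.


V = 7, E = 21, F = 14; chi = V - E + F = 0
Gauss-Bonnet: total defect = 2*pi*chi = 0; visible defects sum to -pi/24

Answer: defect(P5) = pi/24


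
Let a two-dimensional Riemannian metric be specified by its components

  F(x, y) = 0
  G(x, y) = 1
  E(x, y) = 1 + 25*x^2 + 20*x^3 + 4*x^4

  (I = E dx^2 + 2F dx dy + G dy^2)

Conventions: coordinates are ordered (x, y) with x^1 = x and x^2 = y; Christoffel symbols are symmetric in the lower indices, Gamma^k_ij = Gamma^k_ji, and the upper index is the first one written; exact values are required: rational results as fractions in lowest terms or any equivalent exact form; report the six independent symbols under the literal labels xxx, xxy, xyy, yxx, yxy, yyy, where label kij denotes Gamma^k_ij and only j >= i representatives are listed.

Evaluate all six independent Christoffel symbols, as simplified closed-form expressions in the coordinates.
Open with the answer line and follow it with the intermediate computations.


Answer: Gamma_xxx = (8*x^3 + 30*x^2 + 25*x)/(4*x^4 + 20*x^3 + 25*x^2 + 1), Gamma_xxy = 0, Gamma_xyy = 0, Gamma_yxx = 0, Gamma_yxy = 0, Gamma_yyy = 0

E = 1 + 25*x^2 + 20*x^3 + 4*x^4; F = 0; G = 1
Gamma^k_ij = (1/2) g^{kl} (d_i g_jl + d_j g_il - d_l g_ij), with g^inv = (1/(EG-F^2)) [[G, -F], [-F, E]]
first partials: E_x = 50*x + 60*x^2 + 16*x^3, E_y = 0, F_x = 0, F_y = 0, G_x = 0, G_y = 0
D = EG - F^2 = 1 + 25*x^2 + 20*x^3 + 4*x^4
expanded: Gamma^x_xx = (G E_x - 2F F_x + F E_y)/(2D), Gamma^x_xy = (G E_y - F G_x)/(2D), Gamma^x_yy = (2G F_y - G G_x - F G_y)/(2D), Gamma^y_xx = (2E F_x - E E_y - F E_x)/(2D), Gamma^y_xy = (E G_x - F E_y)/(2D), Gamma^y_yy = (E G_y - 2F F_y + F G_x)/(2D); substitute and cancel common factors


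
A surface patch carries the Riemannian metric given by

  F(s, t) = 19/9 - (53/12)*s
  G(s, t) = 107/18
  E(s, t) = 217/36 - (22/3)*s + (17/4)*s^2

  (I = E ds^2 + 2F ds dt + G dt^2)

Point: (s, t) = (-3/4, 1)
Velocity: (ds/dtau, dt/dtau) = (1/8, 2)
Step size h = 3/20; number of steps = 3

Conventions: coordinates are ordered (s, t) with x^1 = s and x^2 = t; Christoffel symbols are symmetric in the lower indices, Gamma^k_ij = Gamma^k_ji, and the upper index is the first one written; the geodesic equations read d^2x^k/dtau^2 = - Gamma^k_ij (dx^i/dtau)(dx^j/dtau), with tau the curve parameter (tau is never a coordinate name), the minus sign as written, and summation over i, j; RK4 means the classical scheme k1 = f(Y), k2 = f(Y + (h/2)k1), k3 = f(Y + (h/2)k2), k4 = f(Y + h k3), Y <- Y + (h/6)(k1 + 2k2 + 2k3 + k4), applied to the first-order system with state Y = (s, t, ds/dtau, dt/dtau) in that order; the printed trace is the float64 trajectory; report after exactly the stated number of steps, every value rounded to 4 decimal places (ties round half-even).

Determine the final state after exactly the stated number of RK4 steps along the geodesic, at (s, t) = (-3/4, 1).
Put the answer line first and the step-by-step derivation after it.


Answer: s = -0.6932, t = 1.9007, ds/dtau = 0.1273, dt/dtau = 2.0033

f(Y) = (ds/dtau, dt/dtau, -Gamma^s_ij Y'^i Y'^j, -Gamma^t_ij Y'^i Y'^j) with the Gammas evaluated at the stage position; h = 0.150000; intermediate values shown to 6 dp
step 0: s = -0.7500, t = 1.0000, ds/dtau = 0.1250, dt/dtau = 2.0000
step 1:
  k1: at (s, t) = (-0.750000, 1.000000), (ds/dtau, dt/dtau) = (0.125000, 2.000000); Gamma_sss = -0.314880, Gamma_sst = 0.000000, Gamma_stt = 0.000000, Gamma_tss = -0.455699, Gamma_tst = 0.000000, Gamma_ttt = 0.000000; k1 = (0.125000, 2.000000, 0.004920, 0.007120)
  k2: at (s, t) = (-0.740625, 1.150000), (ds/dtau, dt/dtau) = (0.125369, 2.000534); Gamma_sss = -0.315729, Gamma_sst = 0.000000, Gamma_stt = 0.000000, Gamma_tss = -0.457124, Gamma_tst = 0.000000, Gamma_ttt = 0.000000; k2 = (0.125369, 2.000534, 0.004962, 0.007185)
  k3: at (s, t) = (-0.740597, 1.150040), (ds/dtau, dt/dtau) = (0.125372, 2.000539); Gamma_sss = -0.315732, Gamma_sst = 0.000000, Gamma_stt = 0.000000, Gamma_tss = -0.457128, Gamma_tst = 0.000000, Gamma_ttt = 0.000000; k3 = (0.125372, 2.000539, 0.004963, 0.007185)
  k4: at (s, t) = (-0.731194, 1.300081), (ds/dtau, dt/dtau) = (0.125744, 2.001078); Gamma_sss = -0.316587, Gamma_sst = 0.000000, Gamma_stt = 0.000000, Gamma_tss = -0.458565, Gamma_tst = 0.000000, Gamma_ttt = 0.000000; k4 = (0.125744, 2.001078, 0.005006, 0.007251)
  Y <- Y + (h/6)(k1 + 2k2 + 2k3 + k4): s = -0.7312, t = 1.3001, ds/dtau = 0.1257, dt/dtau = 2.0011
step 2:
  k1: at (s, t) = (-0.731194, 1.300081), (ds/dtau, dt/dtau) = (0.125744, 2.001078); Gamma_sss = -0.316587, Gamma_sst = 0.000000, Gamma_stt = 0.000000, Gamma_tss = -0.458565, Gamma_tst = 0.000000, Gamma_ttt = 0.000000; k1 = (0.125744, 2.001078, 0.005006, 0.007251)
  k2: at (s, t) = (-0.721764, 1.450161), (ds/dtau, dt/dtau) = (0.126120, 2.001622); Gamma_sss = -0.317449, Gamma_sst = 0.000000, Gamma_stt = 0.000000, Gamma_tss = -0.460015, Gamma_tst = 0.000000, Gamma_ttt = 0.000000; k2 = (0.126120, 2.001622, 0.005049, 0.007317)
  k3: at (s, t) = (-0.721735, 1.450202), (ds/dtau, dt/dtau) = (0.126123, 2.001627); Gamma_sss = -0.317452, Gamma_sst = 0.000000, Gamma_stt = 0.000000, Gamma_tss = -0.460019, Gamma_tst = 0.000000, Gamma_ttt = 0.000000; k3 = (0.126123, 2.001627, 0.005050, 0.007318)
  k4: at (s, t) = (-0.712276, 1.600325), (ds/dtau, dt/dtau) = (0.126502, 2.002175); Gamma_sss = -0.318321, Gamma_sst = 0.000000, Gamma_stt = 0.000000, Gamma_tss = -0.461482, Gamma_tst = 0.000000, Gamma_ttt = 0.000000; k4 = (0.126502, 2.002175, 0.005094, 0.007385)
  Y <- Y + (h/6)(k1 + 2k2 + 2k3 + k4): s = -0.7123, t = 1.6003, ds/dtau = 0.1265, dt/dtau = 2.0022
step 3:
  k1: at (s, t) = (-0.712276, 1.600324), (ds/dtau, dt/dtau) = (0.126502, 2.002175); Gamma_sss = -0.318321, Gamma_sst = 0.000000, Gamma_stt = 0.000000, Gamma_tss = -0.461482, Gamma_tst = 0.000000, Gamma_ttt = 0.000000; k1 = (0.126502, 2.002175, 0.005094, 0.007385)
  k2: at (s, t) = (-0.702788, 1.750487), (ds/dtau, dt/dtau) = (0.126884, 2.002729); Gamma_sss = -0.319197, Gamma_sst = 0.000000, Gamma_stt = 0.000000, Gamma_tss = -0.462958, Gamma_tst = 0.000000, Gamma_ttt = 0.000000; k2 = (0.126884, 2.002729, 0.005139, 0.007453)
  k3: at (s, t) = (-0.702760, 1.750529), (ds/dtau, dt/dtau) = (0.126887, 2.002734); Gamma_sss = -0.319199, Gamma_sst = 0.000000, Gamma_stt = 0.000000, Gamma_tss = -0.462962, Gamma_tst = 0.000000, Gamma_ttt = 0.000000; k3 = (0.126887, 2.002734, 0.005139, 0.007454)
  k4: at (s, t) = (-0.693243, 1.900734), (ds/dtau, dt/dtau) = (0.127273, 2.003293); Gamma_sss = -0.320082, Gamma_sst = 0.000000, Gamma_stt = 0.000000, Gamma_tss = -0.464451, Gamma_tst = 0.000000, Gamma_ttt = 0.000000; k4 = (0.127273, 2.003293, 0.005185, 0.007523)
  Y <- Y + (h/6)(k1 + 2k2 + 2k3 + k4): s = -0.6932, t = 1.9007, ds/dtau = 0.1273, dt/dtau = 2.0033


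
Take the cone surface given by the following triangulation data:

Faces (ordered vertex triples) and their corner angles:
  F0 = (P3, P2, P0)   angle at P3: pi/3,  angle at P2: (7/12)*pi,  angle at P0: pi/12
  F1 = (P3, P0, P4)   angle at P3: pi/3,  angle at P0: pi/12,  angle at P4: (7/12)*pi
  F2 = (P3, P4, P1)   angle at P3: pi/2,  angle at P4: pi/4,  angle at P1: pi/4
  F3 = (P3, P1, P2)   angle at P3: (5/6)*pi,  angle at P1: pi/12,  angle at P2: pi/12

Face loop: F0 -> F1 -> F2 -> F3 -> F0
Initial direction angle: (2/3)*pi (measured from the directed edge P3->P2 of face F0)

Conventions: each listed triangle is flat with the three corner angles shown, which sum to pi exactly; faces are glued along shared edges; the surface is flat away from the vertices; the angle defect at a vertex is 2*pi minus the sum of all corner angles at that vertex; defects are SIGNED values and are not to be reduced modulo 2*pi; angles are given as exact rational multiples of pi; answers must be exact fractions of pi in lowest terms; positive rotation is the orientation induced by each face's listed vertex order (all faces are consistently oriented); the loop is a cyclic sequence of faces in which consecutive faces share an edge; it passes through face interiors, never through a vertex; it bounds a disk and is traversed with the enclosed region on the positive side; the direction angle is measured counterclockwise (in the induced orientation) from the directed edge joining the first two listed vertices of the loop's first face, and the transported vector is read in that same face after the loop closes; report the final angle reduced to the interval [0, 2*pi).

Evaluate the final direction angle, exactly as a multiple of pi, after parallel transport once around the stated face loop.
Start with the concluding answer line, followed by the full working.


Answer: final direction angle = (2/3)*pi

enclosed vertex P3: corner angles sum to 2*pi, defect = 2*pi - 2*pi = 0
holonomy = initial angle + sum of enclosed defects (mod 2*pi), positive in the induced orientation
final angle = (2/3)*pi + 0 = (2/3)*pi (mod 2*pi)


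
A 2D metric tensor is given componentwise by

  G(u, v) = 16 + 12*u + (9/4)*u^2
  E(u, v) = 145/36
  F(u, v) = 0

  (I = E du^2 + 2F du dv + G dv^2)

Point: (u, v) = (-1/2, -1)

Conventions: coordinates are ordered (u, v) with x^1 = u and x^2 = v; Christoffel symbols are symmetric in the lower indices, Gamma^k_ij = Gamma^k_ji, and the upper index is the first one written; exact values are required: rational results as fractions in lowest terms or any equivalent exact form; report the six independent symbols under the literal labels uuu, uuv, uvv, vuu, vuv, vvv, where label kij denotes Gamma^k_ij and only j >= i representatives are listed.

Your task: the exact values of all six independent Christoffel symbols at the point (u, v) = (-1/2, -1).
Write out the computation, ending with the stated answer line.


E = 145/36, F = 0, G = 169/16 at the point
E_u = 0, E_v = 0, F_u = 0, F_v = 0, G_u = 39/4, G_v = 0
EG - F^2 = 24505/576;  g^inv = (576/24505) * [[169/16, 0], [0, 145/36]]
first-kind symbols [ij,l] = (1/2)(d_i g_jl + d_j g_il - d_l g_ij): [uu,u] = E_u/2 = 0, [uu,v] = F_u - E_v/2 = 0, [uv,u] = E_v/2 = 0, [uv,v] = G_u/2 = 39/8, [vv,u] = F_v - G_u/2 = -39/8, [vv,v] = G_v/2 = 0
Gamma^u_ij = (G*[ij,u] - F*[ij,v])/(EG - F^2), Gamma^v_ij = (E*[ij,v] - F*[ij,u])/(EG - F^2)

Answer: Gamma_uuu = 0, Gamma_uuv = 0, Gamma_uvv = -351/290, Gamma_vuu = 0, Gamma_vuv = 6/13, Gamma_vvv = 0


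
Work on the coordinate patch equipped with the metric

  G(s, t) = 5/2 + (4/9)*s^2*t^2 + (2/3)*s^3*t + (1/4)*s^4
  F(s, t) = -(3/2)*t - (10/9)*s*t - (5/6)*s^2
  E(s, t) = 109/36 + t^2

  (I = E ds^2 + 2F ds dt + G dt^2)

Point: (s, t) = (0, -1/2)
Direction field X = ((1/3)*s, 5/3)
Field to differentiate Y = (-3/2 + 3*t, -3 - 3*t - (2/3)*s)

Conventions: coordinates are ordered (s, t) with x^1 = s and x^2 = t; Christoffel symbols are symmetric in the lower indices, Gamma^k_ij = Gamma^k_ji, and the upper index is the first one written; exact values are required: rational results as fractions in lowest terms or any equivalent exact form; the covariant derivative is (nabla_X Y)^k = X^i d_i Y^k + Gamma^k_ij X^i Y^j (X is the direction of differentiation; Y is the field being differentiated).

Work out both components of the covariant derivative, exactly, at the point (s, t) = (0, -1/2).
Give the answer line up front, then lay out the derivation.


Answer: (nabla_X Y)^s = 7745/1099, (nabla_X Y)^t = -6170/1099

E = 59/18, F = 3/4, G = 5/2 at the point
E_s = 0, E_t = -1, F_s = 5/9, F_t = -3/2, G_s = 0, G_t = 0
EG - F^2 = 1099/144;  g^inv = (144/1099) * [[5/2, -3/4], [-3/4, 59/18]]
first-kind symbols [ij,l] = (1/2)(d_i g_jl + d_j g_il - d_l g_ij): [ss,s] = E_s/2 = 0, [ss,t] = F_s - E_t/2 = 19/18, [st,s] = E_t/2 = -1/2, [st,t] = G_s/2 = 0, [tt,s] = F_t - G_s/2 = -3/2, [tt,t] = G_t/2 = 0
Gamma^s_ij = (G*[ij,s] - F*[ij,t])/(EG - F^2), Gamma^t_ij = (E*[ij,t] - F*[ij,s])/(EG - F^2)
Gamma_sss = -114/1099, Gamma_sst = -180/1099, Gamma_stt = -540/1099, Gamma_tss = 4484/9891, Gamma_tst = 54/1099, Gamma_ttt = 162/1099
X = (0, 5/3), Y = (-3, -3/2) at the point


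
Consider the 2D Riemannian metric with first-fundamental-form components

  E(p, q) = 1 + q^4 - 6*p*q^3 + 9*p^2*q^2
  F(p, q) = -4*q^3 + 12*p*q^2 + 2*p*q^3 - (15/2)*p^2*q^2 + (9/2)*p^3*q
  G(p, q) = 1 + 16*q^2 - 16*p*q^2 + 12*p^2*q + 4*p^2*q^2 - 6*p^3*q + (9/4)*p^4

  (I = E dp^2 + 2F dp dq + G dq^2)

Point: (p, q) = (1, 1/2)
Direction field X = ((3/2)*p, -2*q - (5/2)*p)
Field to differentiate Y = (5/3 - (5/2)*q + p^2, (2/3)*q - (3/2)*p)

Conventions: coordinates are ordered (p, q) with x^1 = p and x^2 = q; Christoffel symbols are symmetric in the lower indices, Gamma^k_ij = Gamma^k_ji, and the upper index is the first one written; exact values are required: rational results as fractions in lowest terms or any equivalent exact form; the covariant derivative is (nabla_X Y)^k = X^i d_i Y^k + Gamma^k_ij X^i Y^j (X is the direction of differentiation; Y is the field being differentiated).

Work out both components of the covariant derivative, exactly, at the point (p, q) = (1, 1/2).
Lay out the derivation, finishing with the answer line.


E = 41/16, F = 25/8, G = 29/4 at the point
E_p = 15/4, E_q = 5, F_p = 25/4, F_q = 15/2, G_p = 10, G_q = 10
EG - F^2 = 141/16;  g^inv = (16/141) * [[29/4, -25/8], [-25/8, 41/16]]
first-kind symbols [ij,l] = (1/2)(d_i g_jl + d_j g_il - d_l g_ij): [pp,p] = E_p/2 = 15/8, [pp,q] = F_p - E_q/2 = 15/4, [pq,p] = E_q/2 = 5/2, [pq,q] = G_p/2 = 5, [qq,p] = F_q - G_p/2 = 5/2, [qq,q] = G_q/2 = 5
Gamma^p_ij = (G*[ij,p] - F*[ij,q])/(EG - F^2), Gamma^q_ij = (E*[ij,q] - F*[ij,p])/(EG - F^2)
Gamma_ppp = 10/47, Gamma_ppq = 40/141, Gamma_pqq = 40/141, Gamma_qpp = 20/47, Gamma_qpq = 80/141, Gamma_qqq = 80/141
X = (3/2, -7/2), Y = (17/12, -7/6) at the point

Answer: (nabla_X Y)^p = 1077/94, (nabla_X Y)^q = -2915/564


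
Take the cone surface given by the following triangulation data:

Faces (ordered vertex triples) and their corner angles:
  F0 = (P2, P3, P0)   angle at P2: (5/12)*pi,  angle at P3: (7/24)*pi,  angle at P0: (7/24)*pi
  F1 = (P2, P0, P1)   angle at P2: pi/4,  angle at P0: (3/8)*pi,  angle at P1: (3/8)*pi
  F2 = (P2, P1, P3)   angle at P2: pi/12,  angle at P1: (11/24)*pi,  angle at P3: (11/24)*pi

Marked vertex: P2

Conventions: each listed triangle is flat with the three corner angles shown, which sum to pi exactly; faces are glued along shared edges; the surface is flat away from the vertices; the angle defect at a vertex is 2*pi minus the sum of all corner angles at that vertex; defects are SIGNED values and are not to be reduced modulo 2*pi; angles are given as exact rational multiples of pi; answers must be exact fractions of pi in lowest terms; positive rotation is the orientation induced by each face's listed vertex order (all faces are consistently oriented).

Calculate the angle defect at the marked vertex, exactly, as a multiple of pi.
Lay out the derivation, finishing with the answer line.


Sum of corner angles at P2: (3/4)*pi
defect = 2*pi - (3/4)*pi

Answer: defect(P2) = (5/4)*pi


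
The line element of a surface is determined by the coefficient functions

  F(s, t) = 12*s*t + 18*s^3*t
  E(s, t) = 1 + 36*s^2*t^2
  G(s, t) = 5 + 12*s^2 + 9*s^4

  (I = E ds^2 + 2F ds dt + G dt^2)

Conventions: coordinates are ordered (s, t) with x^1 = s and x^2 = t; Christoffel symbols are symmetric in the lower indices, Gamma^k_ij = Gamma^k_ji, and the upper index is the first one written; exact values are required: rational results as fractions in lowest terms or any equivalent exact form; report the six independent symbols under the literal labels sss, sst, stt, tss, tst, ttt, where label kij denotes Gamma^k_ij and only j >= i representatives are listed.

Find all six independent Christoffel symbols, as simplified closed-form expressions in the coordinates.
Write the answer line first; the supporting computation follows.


Answer: Gamma_sss = 36*s*t^2/(9*s^4 + 36*s^2*t^2 + 12*s^2 + 5), Gamma_sst = 36*s^2*t/(9*s^4 + 36*s^2*t^2 + 12*s^2 + 5), Gamma_stt = 0, Gamma_tss = (18*s^2*t + 12*t)/(9*s^4 + 36*s^2*t^2 + 12*s^2 + 5), Gamma_tst = (18*s^3 + 12*s)/(9*s^4 + 36*s^2*t^2 + 12*s^2 + 5), Gamma_ttt = 0

E = 1 + 36*s^2*t^2; F = 12*s*t + 18*s^3*t; G = 5 + 12*s^2 + 9*s^4
Gamma^k_ij = (1/2) g^{kl} (d_i g_jl + d_j g_il - d_l g_ij), with g^inv = (1/(EG-F^2)) [[G, -F], [-F, E]]
first partials: E_s = 72*s*t^2, E_t = 72*s^2*t, F_s = 12*t + 54*s^2*t, F_t = 12*s + 18*s^3, G_s = 24*s + 36*s^3, G_t = 0
D = EG - F^2 = 5 + 12*s^2 + 36*s^2*t^2 + 9*s^4
expanded: Gamma^s_ss = (G E_s - 2F F_s + F E_t)/(2D), Gamma^s_st = (G E_t - F G_s)/(2D), Gamma^s_tt = (2G F_t - G G_s - F G_t)/(2D), Gamma^t_ss = (2E F_s - E E_t - F E_s)/(2D), Gamma^t_st = (E G_s - F E_t)/(2D), Gamma^t_tt = (E G_t - 2F F_t + F G_s)/(2D); substitute and cancel common factors


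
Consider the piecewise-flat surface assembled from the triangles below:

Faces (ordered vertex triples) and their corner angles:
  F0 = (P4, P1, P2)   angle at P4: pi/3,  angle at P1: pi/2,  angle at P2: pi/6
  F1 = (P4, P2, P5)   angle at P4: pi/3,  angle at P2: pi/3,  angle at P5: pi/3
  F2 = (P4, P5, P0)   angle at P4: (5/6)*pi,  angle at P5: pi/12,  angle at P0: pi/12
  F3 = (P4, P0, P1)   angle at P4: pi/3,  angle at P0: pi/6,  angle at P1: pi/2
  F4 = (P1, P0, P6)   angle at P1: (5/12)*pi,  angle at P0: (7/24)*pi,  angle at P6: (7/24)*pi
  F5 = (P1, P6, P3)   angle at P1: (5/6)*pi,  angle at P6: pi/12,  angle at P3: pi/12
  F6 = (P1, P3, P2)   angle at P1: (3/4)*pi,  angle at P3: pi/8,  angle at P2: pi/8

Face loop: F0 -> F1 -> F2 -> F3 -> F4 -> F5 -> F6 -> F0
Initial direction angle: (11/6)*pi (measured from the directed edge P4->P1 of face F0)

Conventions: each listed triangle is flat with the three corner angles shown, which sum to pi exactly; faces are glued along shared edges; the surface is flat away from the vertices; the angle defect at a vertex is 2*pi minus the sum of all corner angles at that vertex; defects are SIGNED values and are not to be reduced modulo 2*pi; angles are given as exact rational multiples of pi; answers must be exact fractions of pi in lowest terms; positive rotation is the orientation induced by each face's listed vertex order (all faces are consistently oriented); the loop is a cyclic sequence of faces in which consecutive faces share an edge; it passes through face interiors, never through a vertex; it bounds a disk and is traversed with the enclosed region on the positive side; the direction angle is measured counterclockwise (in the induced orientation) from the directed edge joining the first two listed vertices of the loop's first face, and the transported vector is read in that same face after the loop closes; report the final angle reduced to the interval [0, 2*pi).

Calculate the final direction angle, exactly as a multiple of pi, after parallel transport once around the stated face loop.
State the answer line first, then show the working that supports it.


Answer: final direction angle = pi

enclosed vertex P1: corner angles sum to 3*pi, defect = 2*pi - 3*pi = -pi
enclosed vertex P4: corner angles sum to (11/6)*pi, defect = 2*pi - (11/6)*pi = pi/6
summing the enclosed defects onto the initial angle, mod 2*pi in the induced orientation:
final angle = (11/6)*pi - (5/6)*pi = pi (mod 2*pi)


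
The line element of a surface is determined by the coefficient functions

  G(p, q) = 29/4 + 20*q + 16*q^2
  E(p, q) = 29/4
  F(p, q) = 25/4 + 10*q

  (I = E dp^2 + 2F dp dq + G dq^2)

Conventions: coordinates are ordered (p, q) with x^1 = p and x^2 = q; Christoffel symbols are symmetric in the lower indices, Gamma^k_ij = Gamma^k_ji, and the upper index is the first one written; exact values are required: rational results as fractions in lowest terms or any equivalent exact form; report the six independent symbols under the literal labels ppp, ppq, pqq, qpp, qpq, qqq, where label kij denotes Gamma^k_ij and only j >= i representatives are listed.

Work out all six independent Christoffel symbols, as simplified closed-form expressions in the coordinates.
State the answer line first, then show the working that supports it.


Answer: Gamma_ppp = 0, Gamma_ppq = 0, Gamma_pqq = 20/(32*q^2 + 40*q + 27), Gamma_qpp = 0, Gamma_qpq = 0, Gamma_qqq = (32*q + 20)/(32*q^2 + 40*q + 27)

E = 29/4; F = 25/4 + 10*q; G = 29/4 + 20*q + 16*q^2
Gamma^k_ij = (1/2) g^{kl} (d_i g_jl + d_j g_il - d_l g_ij), with g^inv = (1/(EG-F^2)) [[G, -F], [-F, E]]
first partials: E_p = 0, E_q = 0, F_p = 0, F_q = 10, G_p = 0, G_q = 20 + 32*q
D = EG - F^2 = 27/2 + 20*q + 16*q^2
expanded: Gamma^p_pp = (G E_p - 2F F_p + F E_q)/(2D), Gamma^p_pq = (G E_q - F G_p)/(2D), Gamma^p_qq = (2G F_q - G G_p - F G_q)/(2D), Gamma^q_pp = (2E F_p - E E_q - F E_p)/(2D), Gamma^q_pq = (E G_p - F E_q)/(2D), Gamma^q_qq = (E G_q - 2F F_q + F G_p)/(2D); substitute and cancel common factors


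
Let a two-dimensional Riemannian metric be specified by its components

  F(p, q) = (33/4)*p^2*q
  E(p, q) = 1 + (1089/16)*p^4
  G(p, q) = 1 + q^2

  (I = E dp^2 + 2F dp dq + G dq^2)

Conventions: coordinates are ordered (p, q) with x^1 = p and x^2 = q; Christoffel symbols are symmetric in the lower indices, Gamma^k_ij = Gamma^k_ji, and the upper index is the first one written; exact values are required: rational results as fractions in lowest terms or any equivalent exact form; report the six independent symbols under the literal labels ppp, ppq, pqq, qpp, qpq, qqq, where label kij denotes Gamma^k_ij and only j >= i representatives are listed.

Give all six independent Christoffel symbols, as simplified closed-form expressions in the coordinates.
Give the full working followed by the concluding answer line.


E = 1 + (1089/16)*p^4; F = (33/4)*p^2*q; G = 1 + q^2
Gamma^k_ij = (1/2) g^{kl} (d_i g_jl + d_j g_il - d_l g_ij), with g^inv = (1/(EG-F^2)) [[G, -F], [-F, E]]
first partials: E_p = (1089/4)*p^3, E_q = 0, F_p = (33/2)*p*q, F_q = (33/4)*p^2, G_p = 0, G_q = 2*q
D = EG - F^2 = 1 + q^2 + (1089/16)*p^4
expanded: Gamma^p_pp = (G E_p - 2F F_p + F E_q)/(2D), Gamma^p_pq = (G E_q - F G_p)/(2D), Gamma^p_qq = (2G F_q - G G_p - F G_q)/(2D), Gamma^q_pp = (2E F_p - E E_q - F E_p)/(2D), Gamma^q_pq = (E G_p - F E_q)/(2D), Gamma^q_qq = (E G_q - 2F F_q + F G_p)/(2D); substitute and cancel common factors

Answer: Gamma_ppp = 2178*p^3/(1089*p^4 + 16*q^2 + 16), Gamma_ppq = 0, Gamma_pqq = 132*p^2/(1089*p^4 + 16*q^2 + 16), Gamma_qpp = 264*p*q/(1089*p^4 + 16*q^2 + 16), Gamma_qpq = 0, Gamma_qqq = 16*q/(1089*p^4 + 16*q^2 + 16)


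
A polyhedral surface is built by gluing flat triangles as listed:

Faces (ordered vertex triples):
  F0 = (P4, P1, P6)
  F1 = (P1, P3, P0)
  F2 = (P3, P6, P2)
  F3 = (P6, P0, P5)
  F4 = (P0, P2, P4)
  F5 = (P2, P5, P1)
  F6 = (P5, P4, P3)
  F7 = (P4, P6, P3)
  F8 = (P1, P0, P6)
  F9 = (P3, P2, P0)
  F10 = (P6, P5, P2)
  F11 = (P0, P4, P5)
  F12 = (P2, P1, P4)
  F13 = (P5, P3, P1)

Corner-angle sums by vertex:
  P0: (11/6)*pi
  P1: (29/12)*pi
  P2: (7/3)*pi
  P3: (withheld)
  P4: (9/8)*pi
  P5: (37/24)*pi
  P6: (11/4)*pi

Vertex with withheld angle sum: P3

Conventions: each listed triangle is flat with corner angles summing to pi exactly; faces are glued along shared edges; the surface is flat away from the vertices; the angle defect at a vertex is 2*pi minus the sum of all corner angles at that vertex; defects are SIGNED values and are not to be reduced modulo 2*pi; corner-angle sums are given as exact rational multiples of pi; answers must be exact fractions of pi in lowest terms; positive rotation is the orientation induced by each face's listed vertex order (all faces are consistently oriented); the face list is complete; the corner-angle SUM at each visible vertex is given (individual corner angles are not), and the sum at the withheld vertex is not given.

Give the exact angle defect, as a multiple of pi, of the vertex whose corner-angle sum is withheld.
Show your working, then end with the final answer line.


V = 7, E = 21, F = 14; chi = V - E + F = 0
Gauss-Bonnet: total defect = 2*pi*chi = 0; visible defects sum to 0

Answer: defect(P3) = 0


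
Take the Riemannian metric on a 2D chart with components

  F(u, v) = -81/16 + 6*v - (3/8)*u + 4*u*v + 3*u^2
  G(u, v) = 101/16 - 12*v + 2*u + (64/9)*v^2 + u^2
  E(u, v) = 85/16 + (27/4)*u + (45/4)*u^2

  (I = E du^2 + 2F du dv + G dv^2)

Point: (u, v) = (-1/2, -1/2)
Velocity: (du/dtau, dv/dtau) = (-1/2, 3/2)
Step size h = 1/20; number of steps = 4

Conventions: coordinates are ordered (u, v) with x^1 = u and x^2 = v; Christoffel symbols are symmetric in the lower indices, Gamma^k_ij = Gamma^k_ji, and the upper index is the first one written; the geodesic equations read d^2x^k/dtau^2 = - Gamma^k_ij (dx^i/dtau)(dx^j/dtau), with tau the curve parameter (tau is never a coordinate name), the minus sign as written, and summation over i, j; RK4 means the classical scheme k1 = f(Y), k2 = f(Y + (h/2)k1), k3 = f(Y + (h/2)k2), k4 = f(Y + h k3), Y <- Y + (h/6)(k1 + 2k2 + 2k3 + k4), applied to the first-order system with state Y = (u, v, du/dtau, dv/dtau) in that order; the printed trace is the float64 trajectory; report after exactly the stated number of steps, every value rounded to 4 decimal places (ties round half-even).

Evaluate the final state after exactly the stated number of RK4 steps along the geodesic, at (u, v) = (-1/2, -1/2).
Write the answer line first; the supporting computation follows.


Answer: u = -0.5659, v = -0.1346, du/dtau = -0.1523, dv/dtau = 2.2673

f(Y) = (du/dtau, dv/dtau, -Gamma^u_ij Y'^i Y'^j, -Gamma^v_ij Y'^i Y'^j) with the Gammas evaluated at the stage position; h = 0.050000; intermediate values shown to 6 dp
step 0: u = -0.5000, v = -0.5000, du/dtau = -0.5000, dv/dtau = 1.5000
step 1:
  k1: at (u, v) = (-0.500000, -0.500000), (du/dtau, dv/dtau) = (-0.500000, 1.500000); Gamma_uuu = -2.434654, Gamma_uuv = 0.118469, Gamma_uvv = -0.457891, Gamma_vuu = -1.520752, Gamma_vuv = 0.091874, Gamma_vvv = -0.926528; k1 = (-0.500000, 1.500000, 1.816622, 2.602686)
  k2: at (u, v) = (-0.512500, -0.462500), (du/dtau, dv/dtau) = (-0.454584, 1.565067); Gamma_uuu = -2.386698, Gamma_uuv = 0.111812, Gamma_uvv = -0.434281, Gamma_vuu = -1.537367, Gamma_vuv = 0.090975, Gamma_vvv = -0.939299; k2 = (-0.454584, 1.565067, 1.716045, 2.747895)
  k3: at (u, v) = (-0.511365, -0.460873), (du/dtau, dv/dtau) = (-0.457099, 1.568697); Gamma_uuu = -2.393483, Gamma_uuv = 0.112954, Gamma_uvv = -0.437168, Gamma_vuu = -1.542966, Gamma_vuv = 0.091808, Gamma_vvv = -0.941891; k3 = (-0.457099, 1.568697, 1.737869, 2.771865)
  k4: at (u, v) = (-0.522855, -0.421565), (du/dtau, dv/dtau) = (-0.413107, 1.638593); Gamma_uuu = -2.353324, Gamma_uuv = 0.107745, Gamma_uvv = -0.417495, Gamma_vuu = -1.567791, Gamma_vuv = 0.091939, Gamma_vvv = -0.958889; k4 = (-0.413107, 1.638593, 1.668449, 2.966628)
  Y <- Y + (h/6)(k1 + 2k2 + 2k3 + k4): u = -0.5228, v = -0.4216, du/dtau = -0.4134, dv/dtau = 1.6384
step 2:
  k1: at (u, v) = (-0.522804, -0.421616), (du/dtau, dv/dtau) = (-0.413393, 1.638407); Gamma_uuu = -2.353561, Gamma_uuv = 0.107781, Gamma_uvv = -0.417600, Gamma_vuu = -1.567862, Gamma_vuv = 0.091957, Gamma_vvv = -0.958908; k1 = (-0.413393, 1.638407, 1.669204, 2.966574)
  k2: at (u, v) = (-0.533139, -0.380655), (du/dtau, dv/dtau) = (-0.371662, 1.712571); Gamma_uuu = -2.321702, Gamma_uuv = 0.104014, Gamma_uvv = -0.401825, Gamma_vuu = -1.601630, Gamma_vuv = 0.093188, Gamma_vvv = -0.980320; k2 = (-0.371662, 1.712571, 1.631625, 3.215046)
  k3: at (u, v) = (-0.532096, -0.378801), (du/dtau, dv/dtau) = (-0.372602, 1.718783); Gamma_uuu = -2.327979, Gamma_uuv = 0.105038, Gamma_uvv = -0.404326, Gamma_vuu = -1.607623, Gamma_vuv = 0.094034, Gamma_vvv = -0.983063; k3 = (-0.372602, 1.718783, 1.652201, 3.247811)
  k4: at (u, v) = (-0.541434, -0.335676), (du/dtau, dv/dtau) = (-0.330782, 1.800798); Gamma_uuu = -2.303650, Gamma_uuv = 0.102514, Gamma_uvv = -0.391726, Gamma_vuu = -1.651811, Gamma_vuv = 0.096455, Gamma_vvv = -1.009478; k4 = (-0.330782, 1.800798, 1.644506, 3.569254)
  Y <- Y + (h/6)(k1 + 2k2 + 2k3 + k4): u = -0.5414, v = -0.3358, du/dtau = -0.3310, dv/dtau = 1.8006
step 3:
  k1: at (u, v) = (-0.541410, -0.335766), (du/dtau, dv/dtau) = (-0.331048, 1.800586); Gamma_uuu = -2.303724, Gamma_uuv = 0.102522, Gamma_uvv = -0.391762, Gamma_vuu = -1.651728, Gamma_vuv = 0.096452, Gamma_vvv = -1.009426; k1 = (-0.331048, 1.800586, 1.644830, 3.568675)
  k2: at (u, v) = (-0.549686, -0.290752), (du/dtau, dv/dtau) = (-0.289927, 1.889803); Gamma_uuu = -2.287136, Gamma_uuv = 0.101236, Gamma_uvv = -0.382249, Gamma_vuu = -1.707143, Gamma_vuv = 0.100159, Gamma_vvv = -1.041063; k2 = (-0.289927, 1.889803, 1.668333, 3.971262)
  k3: at (u, v) = (-0.548658, -0.288521), (du/dtau, dv/dtau) = (-0.289339, 1.899868); Gamma_uuu = -2.293558, Gamma_uuv = 0.102282, Gamma_uvv = -0.384662, Gamma_vuu = -1.714363, Gamma_vuv = 0.101148, Gamma_vvv = -1.044349; k3 = (-0.289339, 1.899868, 1.692897, 4.024302)
  k4: at (u, v) = (-0.555877, -0.240773), (du/dtau, dv/dtau) = (-0.246403, 2.001802); Gamma_uuu = -2.285351, Gamma_uuv = 0.102338, Gamma_uvv = -0.378119, Gamma_vuu = -1.784768, Gamma_vuv = 0.106575, Gamma_vvv = -1.082804; k4 = (-0.246403, 2.001802, 1.754913, 4.552520)
  Y <- Y + (h/6)(k1 + 2k2 + 2k3 + k4): u = -0.5559, v = -0.2409, du/dtau = -0.2467, dv/dtau = 2.0015
step 4:
  k1: at (u, v) = (-0.555876, -0.240919), (du/dtau, dv/dtau) = (-0.246696, 2.001523); Gamma_uuu = -2.285266, Gamma_uuv = 0.102321, Gamma_uvv = -0.378096, Gamma_vuu = -1.784475, Gamma_vuv = 0.106545, Gamma_vvv = -1.082656; k1 = (-0.246696, 2.001523, 1.754813, 4.551040)
  k2: at (u, v) = (-0.562044, -0.190881), (du/dtau, dv/dtau) = (-0.202826, 2.115299); Gamma_uuu = -2.285470, Gamma_uuv = 0.103727, Gamma_uvv = -0.374357, Gamma_vuu = -1.871143, Gamma_vuv = 0.113881, Gamma_vvv = -1.128261; k2 = (-0.202826, 2.115299, 1.858083, 5.223085)
  k3: at (u, v) = (-0.560947, -0.188036), (du/dtau, dv/dtau) = (-0.200244, 2.132100); Gamma_uuu = -2.292848, Gamma_uuv = 0.104965, Gamma_uvv = -0.376971, Gamma_vuu = -1.881049, Gamma_vuv = 0.115237, Gamma_vvv = -1.132723; k3 = (-0.200244, 2.132100, 1.895217, 5.323014)
  k4: at (u, v) = (-0.565889, -0.134314), (du/dtau, dv/dtau) = (-0.151935, 2.267673); Gamma_uuu = -2.304098, Gamma_uuv = 0.108253, Gamma_uvv = -0.376532, Gamma_vuu = -1.992257, Gamma_vuv = 0.125604, Gamma_vvv = -1.188875; k4 = (-0.151935, 2.267673, 2.064041, 6.246142)
  Y <- Y + (h/6)(k1 + 2k2 + 2k3 + k4): u = -0.5659, v = -0.1346, du/dtau = -0.1523, dv/dtau = 2.2673
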